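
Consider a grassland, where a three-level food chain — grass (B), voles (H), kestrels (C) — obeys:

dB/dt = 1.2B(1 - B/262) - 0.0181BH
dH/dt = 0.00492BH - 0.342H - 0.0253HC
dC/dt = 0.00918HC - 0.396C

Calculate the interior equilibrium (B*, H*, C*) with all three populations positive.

From dC/dt = 0: 0.00918H* = 0.396, so H* = 43.1.
From dB/dt = 0: 1.2(1 - B*/262) = 0.0181·43.1, giving B* = 262·(1 - 0.651) = 91.5.
From dH/dt = 0: 0.00492·91.5 - 0.342 = 0.0253C*, so C* = 0.108/0.0253 = 4.28.

B* ≈ 91.5, H* ≈ 43.1, C* ≈ 4.28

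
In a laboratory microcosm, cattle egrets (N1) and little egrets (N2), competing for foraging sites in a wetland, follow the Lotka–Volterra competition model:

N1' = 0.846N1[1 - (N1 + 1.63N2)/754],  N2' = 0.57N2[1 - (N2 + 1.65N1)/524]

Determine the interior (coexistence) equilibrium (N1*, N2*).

N1* ≈ 59.3, N2* ≈ 426

Setting both brackets to zero gives the nullclines N1 + 1.63N2 = 754 and 1.65N1 + N2 = 524.
Substituting N2 = 524 - 1.65N1 into the first: N1(1 - 1.63·1.65) = 754 - 1.63·524.
So N1* = -100/-1.69 = 59.3, and then N2* = 524 - 1.65·59.3 = 426.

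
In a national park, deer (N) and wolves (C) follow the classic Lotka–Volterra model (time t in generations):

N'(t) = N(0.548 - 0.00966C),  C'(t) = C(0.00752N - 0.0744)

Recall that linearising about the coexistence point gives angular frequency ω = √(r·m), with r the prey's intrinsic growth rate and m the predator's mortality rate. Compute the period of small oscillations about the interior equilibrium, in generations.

Here r = 0.548 and m = 0.0744, so r·m = 0.0408.
ω = √0.0408 = 0.202 per generation, hence T = 2π/ω ≈ 31.1 generations.

T ≈ 31.1 generations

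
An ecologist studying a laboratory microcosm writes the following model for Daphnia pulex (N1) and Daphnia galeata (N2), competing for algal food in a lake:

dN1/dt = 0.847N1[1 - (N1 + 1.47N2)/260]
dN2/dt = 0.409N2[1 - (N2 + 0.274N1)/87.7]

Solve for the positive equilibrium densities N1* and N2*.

Setting both brackets to zero gives the nullclines N1 + 1.47N2 = 260 and 0.274N1 + N2 = 87.7.
Substituting N2 = 87.7 - 0.274N1 into the first: N1(1 - 1.47·0.274) = 260 - 1.47·87.7.
So N1* = 131/0.597 = 219, and then N2* = 87.7 - 0.274·219 = 27.6.

N1* ≈ 219, N2* ≈ 27.6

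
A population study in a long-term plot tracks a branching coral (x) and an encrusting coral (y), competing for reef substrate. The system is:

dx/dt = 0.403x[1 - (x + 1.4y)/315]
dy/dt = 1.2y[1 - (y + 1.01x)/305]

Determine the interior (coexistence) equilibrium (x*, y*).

Setting both brackets to zero gives the nullclines x + 1.4y = 315 and 1.01x + y = 305.
Substituting y = 305 - 1.01x into the first: x(1 - 1.4·1.01) = 315 - 1.4·305.
So x* = -112/-0.414 = 271, and then y* = 305 - 1.01·271 = 31.8.

x* ≈ 271, y* ≈ 31.8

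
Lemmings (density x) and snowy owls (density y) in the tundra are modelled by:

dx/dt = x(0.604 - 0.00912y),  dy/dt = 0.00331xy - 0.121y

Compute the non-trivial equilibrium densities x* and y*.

x* ≈ 36.6, y* ≈ 66.2

Set dy/dt = 0 with y > 0: 0.00331x - 0.121 = 0, so x* = 0.121/0.00331 = 36.6.
Set dx/dt = 0 with x > 0: 0.604 - 0.00912y = 0, so y* = 0.604/0.00912 = 66.2.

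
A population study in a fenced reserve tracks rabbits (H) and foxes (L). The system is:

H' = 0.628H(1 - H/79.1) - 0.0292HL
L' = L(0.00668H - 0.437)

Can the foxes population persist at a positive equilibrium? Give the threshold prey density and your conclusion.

The predator equation gives dL/dt > 0 only when H > 0.437/0.00668 = 65.4.
Without the predator, H → K = 79.1. Since 79.1 > 65.4, the predator can invade and persist.

Threshold H = 65.4; K > 65.4, so yes, the predator persists.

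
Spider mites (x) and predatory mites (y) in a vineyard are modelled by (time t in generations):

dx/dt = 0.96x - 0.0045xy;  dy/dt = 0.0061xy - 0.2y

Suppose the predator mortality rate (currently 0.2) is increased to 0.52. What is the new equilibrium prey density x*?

x* ≈ 85.2

At the interior fixed point, setting dy/dt = 0 with y > 0 fixes x* = (predator death rate)/(xy coefficient) — independent of the other coefficients.
With the change, x* = 0.52/0.0061 = 85.2; it rises from 32.8.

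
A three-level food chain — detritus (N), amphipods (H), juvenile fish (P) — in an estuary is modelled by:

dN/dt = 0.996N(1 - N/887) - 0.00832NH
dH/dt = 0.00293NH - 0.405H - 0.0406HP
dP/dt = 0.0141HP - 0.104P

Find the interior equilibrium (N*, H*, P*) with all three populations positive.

From dP/dt = 0: 0.0141H* = 0.104, so H* = 7.38.
From dN/dt = 0: 0.996(1 - N*/887) = 0.00832·7.38, giving N* = 887·(1 - 0.0616) = 832.
From dH/dt = 0: 0.00293·832 - 0.405 = 0.0406P*, so P* = 2.03/0.0406 = 50.1.

N* ≈ 832, H* ≈ 7.38, P* ≈ 50.1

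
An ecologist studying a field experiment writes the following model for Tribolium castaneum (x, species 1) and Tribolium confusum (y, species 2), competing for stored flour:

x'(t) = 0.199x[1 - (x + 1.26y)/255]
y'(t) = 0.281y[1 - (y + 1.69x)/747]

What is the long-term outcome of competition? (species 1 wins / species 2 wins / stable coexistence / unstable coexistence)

species 2 excludes species 1

Compare the nullcline intercepts: K1/α12 = 255/1.26 = 202 < K2 = 747; K2/α21 = 747/1.69 = 442 > K1 = 255.
Since the inequalities point opposite ways, species 2 can invade but species 1 cannot.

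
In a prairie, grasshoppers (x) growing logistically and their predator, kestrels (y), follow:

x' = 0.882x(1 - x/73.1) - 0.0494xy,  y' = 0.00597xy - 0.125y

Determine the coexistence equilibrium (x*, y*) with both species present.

From dy/dt = 0 with y > 0: 0.00597x* = 0.125, so x* = 20.9.
Substitute into dx/dt = 0: 0.882(1 - 20.9/73.1) = 0.0494y*.
The bracket is 0.714, giving y* = 0.629/0.0494 = 12.7.

x* ≈ 20.9, y* ≈ 12.7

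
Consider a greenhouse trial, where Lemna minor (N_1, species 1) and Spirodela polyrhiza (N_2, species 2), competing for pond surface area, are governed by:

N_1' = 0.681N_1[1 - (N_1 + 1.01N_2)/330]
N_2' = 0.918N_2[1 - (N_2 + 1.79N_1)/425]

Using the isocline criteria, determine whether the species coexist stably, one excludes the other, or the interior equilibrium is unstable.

Compare the nullcline intercepts: K1/α12 = 330/1.01 = 327 < K2 = 425; K2/α21 = 425/1.79 = 237 < K1 = 330.
Since both are reversed, neither can invade when rare; the interior point is a saddle.

unstable coexistence (outcome depends on initial conditions)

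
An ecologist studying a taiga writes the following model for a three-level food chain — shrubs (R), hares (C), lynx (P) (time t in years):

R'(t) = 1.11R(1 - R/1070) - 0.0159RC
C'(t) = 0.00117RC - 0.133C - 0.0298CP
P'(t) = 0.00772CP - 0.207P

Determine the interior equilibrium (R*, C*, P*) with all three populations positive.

R* ≈ 659, C* ≈ 26.8, P* ≈ 21.4

From dP/dt = 0: 0.00772C* = 0.207, so C* = 26.8.
From dR/dt = 0: 1.11(1 - R*/1070) = 0.0159·26.8, giving R* = 1070·(1 - 0.384) = 659.
From dC/dt = 0: 0.00117·659 - 0.133 = 0.0298P*, so P* = 0.638/0.0298 = 21.4.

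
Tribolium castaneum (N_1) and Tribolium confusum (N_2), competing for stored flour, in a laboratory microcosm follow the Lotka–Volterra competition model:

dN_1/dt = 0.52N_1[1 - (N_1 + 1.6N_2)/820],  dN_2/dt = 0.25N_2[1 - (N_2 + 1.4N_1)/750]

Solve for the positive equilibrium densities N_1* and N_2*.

Setting both brackets to zero gives the nullclines N_1 + 1.6N_2 = 820 and 1.4N_1 + N_2 = 750.
Substituting N_2 = 750 - 1.4N_1 into the first: N_1(1 - 1.6·1.4) = 820 - 1.6·750.
So N_1* = -380/-1.24 = 306, and then N_2* = 750 - 1.4·306 = 321.

N_1* ≈ 306, N_2* ≈ 321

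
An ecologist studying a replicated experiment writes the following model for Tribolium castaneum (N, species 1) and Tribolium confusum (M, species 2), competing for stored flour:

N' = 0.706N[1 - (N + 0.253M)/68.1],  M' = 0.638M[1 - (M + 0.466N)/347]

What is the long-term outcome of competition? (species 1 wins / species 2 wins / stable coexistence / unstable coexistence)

Compare the nullcline intercepts: K1/α12 = 68.1/0.253 = 269 < K2 = 347; K2/α21 = 347/0.466 = 745 > K1 = 68.1.
Since the inequalities point opposite ways, species 2 can invade but species 1 cannot.

species 2 excludes species 1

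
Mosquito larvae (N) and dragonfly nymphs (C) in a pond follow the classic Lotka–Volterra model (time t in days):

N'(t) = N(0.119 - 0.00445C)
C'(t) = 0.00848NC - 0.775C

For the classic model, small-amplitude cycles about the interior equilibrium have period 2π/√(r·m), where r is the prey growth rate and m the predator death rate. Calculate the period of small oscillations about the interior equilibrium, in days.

Here r = 0.119 and m = 0.775, so r·m = 0.0922.
ω = √0.0922 = 0.304 per day, hence T = 2π/ω ≈ 20.7 days.

T ≈ 20.7 days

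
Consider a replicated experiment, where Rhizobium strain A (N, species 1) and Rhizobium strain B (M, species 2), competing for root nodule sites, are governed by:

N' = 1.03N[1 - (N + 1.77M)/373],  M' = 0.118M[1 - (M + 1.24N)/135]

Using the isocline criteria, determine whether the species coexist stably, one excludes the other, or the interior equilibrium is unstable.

Compare the nullcline intercepts: K1/α12 = 373/1.77 = 211 > K2 = 135; K2/α21 = 135/1.24 = 109 < K1 = 373.
Since the inequalities point opposite ways, species 1 can invade but species 2 cannot.

species 1 excludes species 2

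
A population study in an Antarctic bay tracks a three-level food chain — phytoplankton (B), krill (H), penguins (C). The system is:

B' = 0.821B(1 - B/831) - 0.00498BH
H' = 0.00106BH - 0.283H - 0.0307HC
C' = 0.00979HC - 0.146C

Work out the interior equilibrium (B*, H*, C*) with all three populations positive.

B* ≈ 756, H* ≈ 14.9, C* ≈ 16.9

From dC/dt = 0: 0.00979H* = 0.146, so H* = 14.9.
From dB/dt = 0: 0.821(1 - B*/831) = 0.00498·14.9, giving B* = 831·(1 - 0.0905) = 756.
From dH/dt = 0: 0.00106·756 - 0.283 = 0.0307C*, so C* = 0.518/0.0307 = 16.9.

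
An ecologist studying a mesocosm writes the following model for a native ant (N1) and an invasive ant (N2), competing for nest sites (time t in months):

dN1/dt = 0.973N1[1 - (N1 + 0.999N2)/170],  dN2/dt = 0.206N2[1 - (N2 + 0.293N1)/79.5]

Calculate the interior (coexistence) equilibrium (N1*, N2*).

Setting both brackets to zero gives the nullclines N1 + 0.999N2 = 170 and 0.293N1 + N2 = 79.5.
Substituting N2 = 79.5 - 0.293N1 into the first: N1(1 - 0.999·0.293) = 170 - 0.999·79.5.
So N1* = 90.6/0.707 = 128, and then N2* = 79.5 - 0.293·128 = 42.

N1* ≈ 128, N2* ≈ 42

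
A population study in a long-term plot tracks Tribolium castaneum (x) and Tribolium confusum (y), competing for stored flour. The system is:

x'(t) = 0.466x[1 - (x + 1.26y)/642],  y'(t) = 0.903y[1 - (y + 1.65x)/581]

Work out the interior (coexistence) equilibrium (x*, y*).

x* ≈ 83.5, y* ≈ 443

Setting both brackets to zero gives the nullclines x + 1.26y = 642 and 1.65x + y = 581.
Substituting y = 581 - 1.65x into the first: x(1 - 1.26·1.65) = 642 - 1.26·581.
So x* = -90.1/-1.08 = 83.5, and then y* = 581 - 1.65·83.5 = 443.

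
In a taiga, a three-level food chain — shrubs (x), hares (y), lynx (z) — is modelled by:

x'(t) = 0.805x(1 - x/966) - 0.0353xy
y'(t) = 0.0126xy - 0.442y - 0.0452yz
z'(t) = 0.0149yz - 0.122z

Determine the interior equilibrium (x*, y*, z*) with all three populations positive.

From dz/dt = 0: 0.0149y* = 0.122, so y* = 8.19.
From dx/dt = 0: 0.805(1 - x*/966) = 0.0353·8.19, giving x* = 966·(1 - 0.359) = 619.
From dy/dt = 0: 0.0126·619 - 0.442 = 0.0452z*, so z* = 7.36/0.0452 = 163.

x* ≈ 619, y* ≈ 8.19, z* ≈ 163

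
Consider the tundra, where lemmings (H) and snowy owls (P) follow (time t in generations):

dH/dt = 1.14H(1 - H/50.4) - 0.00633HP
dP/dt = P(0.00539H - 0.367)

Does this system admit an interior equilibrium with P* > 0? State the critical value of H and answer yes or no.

The predator equation gives dP/dt > 0 only when H > 0.367/0.00539 = 68.1.
Without the predator, H → K = 50.4. Since 50.4 < 68.1, the predator cannot invade.

Threshold H = 68.1; K < 68.1, so no, the predator goes extinct.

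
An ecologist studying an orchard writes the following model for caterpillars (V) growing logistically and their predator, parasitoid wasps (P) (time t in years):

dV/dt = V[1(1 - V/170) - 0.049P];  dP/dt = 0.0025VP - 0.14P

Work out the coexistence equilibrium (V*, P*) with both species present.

From dP/dt = 0 with P > 0: 0.0025V* = 0.14, so V* = 56.
Substitute into dV/dt = 0: 1(1 - 56/170) = 0.049P*.
The bracket is 0.671, giving P* = 0.671/0.049 = 13.7.

V* ≈ 56, P* ≈ 13.7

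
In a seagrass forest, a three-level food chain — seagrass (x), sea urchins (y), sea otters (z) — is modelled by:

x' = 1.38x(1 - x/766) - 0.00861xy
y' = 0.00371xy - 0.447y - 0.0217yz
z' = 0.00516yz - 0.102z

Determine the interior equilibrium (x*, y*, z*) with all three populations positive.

From dz/dt = 0: 0.00516y* = 0.102, so y* = 19.8.
From dx/dt = 0: 1.38(1 - x*/766) = 0.00861·19.8, giving x* = 766·(1 - 0.123) = 672.
From dy/dt = 0: 0.00371·672 - 0.447 = 0.0217z*, so z* = 2.04/0.0217 = 94.2.

x* ≈ 672, y* ≈ 19.8, z* ≈ 94.2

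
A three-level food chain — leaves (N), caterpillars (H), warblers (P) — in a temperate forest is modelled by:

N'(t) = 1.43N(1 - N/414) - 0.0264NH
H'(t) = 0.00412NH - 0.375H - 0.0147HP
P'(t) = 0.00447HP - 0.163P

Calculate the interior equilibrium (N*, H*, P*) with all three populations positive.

N* ≈ 135, H* ≈ 36.5, P* ≈ 12.4

From dP/dt = 0: 0.00447H* = 0.163, so H* = 36.5.
From dN/dt = 0: 1.43(1 - N*/414) = 0.0264·36.5, giving N* = 414·(1 - 0.673) = 135.
From dH/dt = 0: 0.00412·135 - 0.375 = 0.0147P*, so P* = 0.182/0.0147 = 12.4.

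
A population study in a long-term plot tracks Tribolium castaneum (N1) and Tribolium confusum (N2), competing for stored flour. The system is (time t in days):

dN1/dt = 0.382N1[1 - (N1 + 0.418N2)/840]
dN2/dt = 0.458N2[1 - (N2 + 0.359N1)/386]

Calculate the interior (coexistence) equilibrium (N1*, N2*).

Setting both brackets to zero gives the nullclines N1 + 0.418N2 = 840 and 0.359N1 + N2 = 386.
Substituting N2 = 386 - 0.359N1 into the first: N1(1 - 0.418·0.359) = 840 - 0.418·386.
So N1* = 679/0.85 = 798, and then N2* = 386 - 0.359·798 = 99.3.

N1* ≈ 798, N2* ≈ 99.3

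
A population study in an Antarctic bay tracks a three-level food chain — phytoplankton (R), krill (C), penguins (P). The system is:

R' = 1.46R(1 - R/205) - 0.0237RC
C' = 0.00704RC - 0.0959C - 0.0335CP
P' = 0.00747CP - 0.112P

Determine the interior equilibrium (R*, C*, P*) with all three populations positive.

R* ≈ 155, C* ≈ 15, P* ≈ 29.7

From dP/dt = 0: 0.00747C* = 0.112, so C* = 15.
From dR/dt = 0: 1.46(1 - R*/205) = 0.0237·15, giving R* = 205·(1 - 0.243) = 155.
From dC/dt = 0: 0.00704·155 - 0.0959 = 0.0335P*, so P* = 0.996/0.0335 = 29.7.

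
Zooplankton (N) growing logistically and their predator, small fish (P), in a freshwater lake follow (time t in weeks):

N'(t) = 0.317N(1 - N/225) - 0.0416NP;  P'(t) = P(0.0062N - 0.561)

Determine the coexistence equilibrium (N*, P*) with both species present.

N* ≈ 90.5, P* ≈ 4.56

From dP/dt = 0 with P > 0: 0.0062N* = 0.561, so N* = 90.5.
Substitute into dN/dt = 0: 0.317(1 - 90.5/225) = 0.0416P*.
The bracket is 0.598, giving P* = 0.19/0.0416 = 4.56.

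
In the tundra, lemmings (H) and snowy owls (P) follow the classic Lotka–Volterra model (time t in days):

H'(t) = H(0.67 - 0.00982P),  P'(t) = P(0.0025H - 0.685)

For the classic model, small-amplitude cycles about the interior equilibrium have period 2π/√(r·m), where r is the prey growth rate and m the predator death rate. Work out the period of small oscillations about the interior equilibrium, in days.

Here r = 0.67 and m = 0.685, so r·m = 0.459.
ω = √0.459 = 0.677 per day, hence T = 2π/ω ≈ 9.27 days.

T ≈ 9.27 days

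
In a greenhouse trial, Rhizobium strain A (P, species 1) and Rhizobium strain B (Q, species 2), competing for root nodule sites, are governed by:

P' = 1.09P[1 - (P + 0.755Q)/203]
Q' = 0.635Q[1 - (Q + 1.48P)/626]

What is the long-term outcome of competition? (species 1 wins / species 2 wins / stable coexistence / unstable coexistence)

Compare the nullcline intercepts: K1/α12 = 203/0.755 = 269 < K2 = 626; K2/α21 = 626/1.48 = 423 > K1 = 203.
Since the inequalities point opposite ways, species 2 can invade but species 1 cannot.

species 2 excludes species 1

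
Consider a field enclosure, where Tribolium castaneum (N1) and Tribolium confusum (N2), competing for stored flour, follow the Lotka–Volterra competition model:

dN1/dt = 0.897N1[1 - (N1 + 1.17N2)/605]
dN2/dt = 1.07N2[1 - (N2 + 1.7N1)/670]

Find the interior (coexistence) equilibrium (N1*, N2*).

Setting both brackets to zero gives the nullclines N1 + 1.17N2 = 605 and 1.7N1 + N2 = 670.
Substituting N2 = 670 - 1.7N1 into the first: N1(1 - 1.17·1.7) = 605 - 1.17·670.
So N1* = -179/-0.989 = 181, and then N2* = 670 - 1.7·181 = 362.

N1* ≈ 181, N2* ≈ 362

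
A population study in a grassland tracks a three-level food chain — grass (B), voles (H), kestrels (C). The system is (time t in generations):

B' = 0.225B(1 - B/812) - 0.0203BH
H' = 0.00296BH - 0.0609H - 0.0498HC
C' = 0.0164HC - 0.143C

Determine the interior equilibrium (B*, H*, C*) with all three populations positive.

B* ≈ 173, H* ≈ 8.72, C* ≈ 9.07

From dC/dt = 0: 0.0164H* = 0.143, so H* = 8.72.
From dB/dt = 0: 0.225(1 - B*/812) = 0.0203·8.72, giving B* = 812·(1 - 0.787) = 173.
From dH/dt = 0: 0.00296·173 - 0.0609 = 0.0498C*, so C* = 0.452/0.0498 = 9.07.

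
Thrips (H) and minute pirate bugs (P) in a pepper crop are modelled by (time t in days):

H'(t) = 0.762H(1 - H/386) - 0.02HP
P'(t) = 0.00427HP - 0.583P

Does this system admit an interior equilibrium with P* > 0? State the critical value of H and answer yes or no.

Threshold H = 137; K > 137, so yes, the predator persists.

The predator equation gives dP/dt > 0 only when H > 0.583/0.00427 = 137.
Without the predator, H → K = 386. Since 386 > 137, the predator can invade and persist.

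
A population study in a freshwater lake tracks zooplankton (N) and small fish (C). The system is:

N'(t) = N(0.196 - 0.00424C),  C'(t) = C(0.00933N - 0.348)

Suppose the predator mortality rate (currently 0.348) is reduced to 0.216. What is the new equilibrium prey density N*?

N* ≈ 23.2

At the interior fixed point, setting dC/dt = 0 with C > 0 fixes N* = (predator death rate)/(NC coefficient) — independent of the other coefficients.
With the change, N* = 0.216/0.00933 = 23.2; it falls from 37.3.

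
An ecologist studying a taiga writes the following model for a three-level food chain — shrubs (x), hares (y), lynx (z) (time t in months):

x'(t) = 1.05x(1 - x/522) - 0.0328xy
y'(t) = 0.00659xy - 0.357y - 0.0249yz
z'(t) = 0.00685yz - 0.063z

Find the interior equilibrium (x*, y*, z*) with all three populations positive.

x* ≈ 372, y* ≈ 9.2, z* ≈ 84.1

From dz/dt = 0: 0.00685y* = 0.063, so y* = 9.2.
From dx/dt = 0: 1.05(1 - x*/522) = 0.0328·9.2, giving x* = 522·(1 - 0.287) = 372.
From dy/dt = 0: 0.00659·372 - 0.357 = 0.0249z*, so z* = 2.09/0.0249 = 84.1.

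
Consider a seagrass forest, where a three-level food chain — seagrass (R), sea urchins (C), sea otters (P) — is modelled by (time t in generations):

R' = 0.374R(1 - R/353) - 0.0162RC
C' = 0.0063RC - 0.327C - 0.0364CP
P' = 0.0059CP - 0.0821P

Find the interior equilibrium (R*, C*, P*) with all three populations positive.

From dP/dt = 0: 0.0059C* = 0.0821, so C* = 13.9.
From dR/dt = 0: 0.374(1 - R*/353) = 0.0162·13.9, giving R* = 353·(1 - 0.603) = 140.
From dC/dt = 0: 0.0063·140 - 0.327 = 0.0364P*, so P* = 0.556/0.0364 = 15.3.

R* ≈ 140, C* ≈ 13.9, P* ≈ 15.3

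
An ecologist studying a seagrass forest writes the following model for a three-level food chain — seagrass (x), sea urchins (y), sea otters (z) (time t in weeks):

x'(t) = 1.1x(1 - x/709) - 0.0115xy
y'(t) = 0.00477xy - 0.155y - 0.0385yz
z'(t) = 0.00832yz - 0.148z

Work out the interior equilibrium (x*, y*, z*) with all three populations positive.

x* ≈ 577, y* ≈ 17.8, z* ≈ 67.5

From dz/dt = 0: 0.00832y* = 0.148, so y* = 17.8.
From dx/dt = 0: 1.1(1 - x*/709) = 0.0115·17.8, giving x* = 709·(1 - 0.186) = 577.
From dy/dt = 0: 0.00477·577 - 0.155 = 0.0385z*, so z* = 2.6/0.0385 = 67.5.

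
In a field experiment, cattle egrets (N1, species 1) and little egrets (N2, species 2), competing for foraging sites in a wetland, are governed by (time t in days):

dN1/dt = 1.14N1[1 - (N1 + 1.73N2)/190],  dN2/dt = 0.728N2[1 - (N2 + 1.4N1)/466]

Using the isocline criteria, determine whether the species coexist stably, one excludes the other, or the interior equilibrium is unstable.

species 2 excludes species 1

Compare the nullcline intercepts: K1/α12 = 190/1.73 = 110 < K2 = 466; K2/α21 = 466/1.4 = 333 > K1 = 190.
Since the inequalities point opposite ways, species 2 can invade but species 1 cannot.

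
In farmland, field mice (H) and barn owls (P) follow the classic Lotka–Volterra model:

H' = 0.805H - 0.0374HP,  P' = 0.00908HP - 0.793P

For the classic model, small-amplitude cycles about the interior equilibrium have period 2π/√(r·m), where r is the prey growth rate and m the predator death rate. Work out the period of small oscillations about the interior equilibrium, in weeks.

T ≈ 7.86 weeks

Here r = 0.805 and m = 0.793, so r·m = 0.638.
ω = √0.638 = 0.799 per week, hence T = 2π/ω ≈ 7.86 weeks.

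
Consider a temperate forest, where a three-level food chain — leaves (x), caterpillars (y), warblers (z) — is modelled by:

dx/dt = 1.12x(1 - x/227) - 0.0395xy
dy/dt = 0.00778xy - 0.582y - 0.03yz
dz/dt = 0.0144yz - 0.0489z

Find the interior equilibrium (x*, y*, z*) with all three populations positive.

From dz/dt = 0: 0.0144y* = 0.0489, so y* = 3.4.
From dx/dt = 0: 1.12(1 - x*/227) = 0.0395·3.4, giving x* = 227·(1 - 0.12) = 200.
From dy/dt = 0: 0.00778·200 - 0.582 = 0.03z*, so z* = 0.973/0.03 = 32.4.

x* ≈ 200, y* ≈ 3.4, z* ≈ 32.4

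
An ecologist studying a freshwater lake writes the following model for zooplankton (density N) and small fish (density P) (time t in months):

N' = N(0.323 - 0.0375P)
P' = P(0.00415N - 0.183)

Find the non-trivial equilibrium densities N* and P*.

N* ≈ 44.1, P* ≈ 8.61

Set dP/dt = 0 with P > 0: 0.00415N - 0.183 = 0, so N* = 0.183/0.00415 = 44.1.
Set dN/dt = 0 with N > 0: 0.323 - 0.0375P = 0, so P* = 0.323/0.0375 = 8.61.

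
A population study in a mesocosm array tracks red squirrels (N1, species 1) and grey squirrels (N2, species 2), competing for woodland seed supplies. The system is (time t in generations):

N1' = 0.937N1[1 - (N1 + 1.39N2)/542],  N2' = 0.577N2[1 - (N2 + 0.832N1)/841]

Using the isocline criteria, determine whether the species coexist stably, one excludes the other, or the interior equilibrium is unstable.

species 2 excludes species 1

Compare the nullcline intercepts: K1/α12 = 542/1.39 = 390 < K2 = 841; K2/α21 = 841/0.832 = 1010 > K1 = 542.
Since the inequalities point opposite ways, species 2 can invade but species 1 cannot.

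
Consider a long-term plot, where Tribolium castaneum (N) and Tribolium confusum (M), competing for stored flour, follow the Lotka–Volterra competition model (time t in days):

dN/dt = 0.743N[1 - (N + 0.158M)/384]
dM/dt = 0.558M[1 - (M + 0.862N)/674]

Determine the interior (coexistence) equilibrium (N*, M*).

N* ≈ 321, M* ≈ 397

Setting both brackets to zero gives the nullclines N + 0.158M = 384 and 0.862N + M = 674.
Substituting M = 674 - 0.862N into the first: N(1 - 0.158·0.862) = 384 - 0.158·674.
So N* = 278/0.864 = 321, and then M* = 674 - 0.862·321 = 397.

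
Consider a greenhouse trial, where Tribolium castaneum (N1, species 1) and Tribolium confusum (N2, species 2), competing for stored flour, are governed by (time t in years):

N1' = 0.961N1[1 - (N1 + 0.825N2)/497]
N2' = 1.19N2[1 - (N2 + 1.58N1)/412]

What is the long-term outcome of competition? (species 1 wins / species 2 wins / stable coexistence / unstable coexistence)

species 1 excludes species 2

Compare the nullcline intercepts: K1/α12 = 497/0.825 = 602 > K2 = 412; K2/α21 = 412/1.58 = 261 < K1 = 497.
Since the inequalities point opposite ways, species 1 can invade but species 2 cannot.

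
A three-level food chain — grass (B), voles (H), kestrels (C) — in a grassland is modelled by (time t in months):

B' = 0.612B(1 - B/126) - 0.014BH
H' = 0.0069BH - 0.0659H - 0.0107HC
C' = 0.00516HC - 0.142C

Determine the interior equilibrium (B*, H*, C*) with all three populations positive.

From dC/dt = 0: 0.00516H* = 0.142, so H* = 27.5.
From dB/dt = 0: 0.612(1 - B*/126) = 0.014·27.5, giving B* = 126·(1 - 0.63) = 46.7.
From dH/dt = 0: 0.0069·46.7 - 0.0659 = 0.0107C*, so C* = 0.256/0.0107 = 23.9.

B* ≈ 46.7, H* ≈ 27.5, C* ≈ 23.9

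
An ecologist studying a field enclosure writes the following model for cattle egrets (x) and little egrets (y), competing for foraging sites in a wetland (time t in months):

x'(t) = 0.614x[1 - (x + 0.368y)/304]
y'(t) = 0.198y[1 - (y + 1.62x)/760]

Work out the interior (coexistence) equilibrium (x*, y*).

x* ≈ 60.2, y* ≈ 662

Setting both brackets to zero gives the nullclines x + 0.368y = 304 and 1.62x + y = 760.
Substituting y = 760 - 1.62x into the first: x(1 - 0.368·1.62) = 304 - 0.368·760.
So x* = 24.3/0.404 = 60.2, and then y* = 760 - 1.62·60.2 = 662.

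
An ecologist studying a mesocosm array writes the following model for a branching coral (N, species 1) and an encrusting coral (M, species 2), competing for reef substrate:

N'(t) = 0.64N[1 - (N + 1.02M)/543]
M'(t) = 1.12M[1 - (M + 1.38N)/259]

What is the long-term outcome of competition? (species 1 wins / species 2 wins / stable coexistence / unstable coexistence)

species 1 excludes species 2

Compare the nullcline intercepts: K1/α12 = 543/1.02 = 532 > K2 = 259; K2/α21 = 259/1.38 = 188 < K1 = 543.
Since the inequalities point opposite ways, species 1 can invade but species 2 cannot.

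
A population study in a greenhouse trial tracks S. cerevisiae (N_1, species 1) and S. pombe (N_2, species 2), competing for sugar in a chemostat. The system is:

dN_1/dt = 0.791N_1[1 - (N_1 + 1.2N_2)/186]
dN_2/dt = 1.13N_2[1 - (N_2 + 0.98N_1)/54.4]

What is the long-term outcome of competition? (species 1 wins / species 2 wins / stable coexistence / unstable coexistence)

Compare the nullcline intercepts: K1/α12 = 186/1.2 = 155 > K2 = 54.4; K2/α21 = 54.4/0.98 = 55.5 < K1 = 186.
Since the inequalities point opposite ways, species 1 can invade but species 2 cannot.

species 1 excludes species 2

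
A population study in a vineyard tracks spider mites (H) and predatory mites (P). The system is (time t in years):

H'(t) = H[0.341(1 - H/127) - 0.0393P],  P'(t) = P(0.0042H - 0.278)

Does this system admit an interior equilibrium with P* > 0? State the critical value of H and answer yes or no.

The predator equation gives dP/dt > 0 only when H > 0.278/0.0042 = 66.2.
Without the predator, H → K = 127. Since 127 > 66.2, the predator can invade and persist.

Threshold H = 66.2; K > 66.2, so yes, the predator persists.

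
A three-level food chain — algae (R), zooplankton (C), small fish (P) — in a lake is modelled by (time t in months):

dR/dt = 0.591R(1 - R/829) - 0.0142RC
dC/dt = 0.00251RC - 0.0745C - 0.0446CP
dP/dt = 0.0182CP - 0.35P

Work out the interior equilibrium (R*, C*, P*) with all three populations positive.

R* ≈ 446, C* ≈ 19.2, P* ≈ 23.4

From dP/dt = 0: 0.0182C* = 0.35, so C* = 19.2.
From dR/dt = 0: 0.591(1 - R*/829) = 0.0142·19.2, giving R* = 829·(1 - 0.462) = 446.
From dC/dt = 0: 0.00251·446 - 0.0745 = 0.0446P*, so P* = 1.04/0.0446 = 23.4.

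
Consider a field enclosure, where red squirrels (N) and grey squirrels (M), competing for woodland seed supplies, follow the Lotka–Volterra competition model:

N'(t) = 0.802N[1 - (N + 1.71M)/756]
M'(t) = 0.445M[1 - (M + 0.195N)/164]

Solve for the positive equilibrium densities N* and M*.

N* ≈ 713, M* ≈ 24.9

Setting both brackets to zero gives the nullclines N + 1.71M = 756 and 0.195N + M = 164.
Substituting M = 164 - 0.195N into the first: N(1 - 1.71·0.195) = 756 - 1.71·164.
So N* = 476/0.667 = 713, and then M* = 164 - 0.195·713 = 24.9.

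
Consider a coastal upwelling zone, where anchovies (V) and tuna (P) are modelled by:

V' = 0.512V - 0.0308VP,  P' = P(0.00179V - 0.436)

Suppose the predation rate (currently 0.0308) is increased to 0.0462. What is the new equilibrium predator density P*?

P* ≈ 11.1

At the interior fixed point, setting dV/dt = 0 with V > 0 fixes P* = (prey growth rate)/(VP coefficient) — independent of the other coefficients.
With the change, P* = 0.512/0.0462 = 11.1; it falls from 16.6.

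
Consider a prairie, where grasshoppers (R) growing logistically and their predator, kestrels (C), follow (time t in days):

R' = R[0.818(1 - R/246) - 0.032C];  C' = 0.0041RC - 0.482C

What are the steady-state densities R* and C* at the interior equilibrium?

R* ≈ 118, C* ≈ 13.3

From dC/dt = 0 with C > 0: 0.0041R* = 0.482, so R* = 118.
Substitute into dR/dt = 0: 0.818(1 - 118/246) = 0.032C*.
The bracket is 0.522, giving C* = 0.427/0.032 = 13.3.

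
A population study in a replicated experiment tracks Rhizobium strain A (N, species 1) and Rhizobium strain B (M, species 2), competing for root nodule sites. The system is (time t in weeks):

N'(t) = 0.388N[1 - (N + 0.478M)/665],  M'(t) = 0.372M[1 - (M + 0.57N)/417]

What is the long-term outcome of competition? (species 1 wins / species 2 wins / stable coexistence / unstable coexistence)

Compare the nullcline intercepts: K1/α12 = 665/0.478 = 1390 > K2 = 417; K2/α21 = 417/0.57 = 732 > K1 = 665.
Since both inequalities hold, each species can invade when rare, so the interior equilibrium is stable.

stable coexistence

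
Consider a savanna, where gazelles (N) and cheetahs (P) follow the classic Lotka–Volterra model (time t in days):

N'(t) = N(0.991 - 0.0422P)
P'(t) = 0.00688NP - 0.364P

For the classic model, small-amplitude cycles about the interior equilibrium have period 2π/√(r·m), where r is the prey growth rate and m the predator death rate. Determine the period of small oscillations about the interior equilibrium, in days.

Here r = 0.991 and m = 0.364, so r·m = 0.361.
ω = √0.361 = 0.601 per day, hence T = 2π/ω ≈ 10.5 days.

T ≈ 10.5 days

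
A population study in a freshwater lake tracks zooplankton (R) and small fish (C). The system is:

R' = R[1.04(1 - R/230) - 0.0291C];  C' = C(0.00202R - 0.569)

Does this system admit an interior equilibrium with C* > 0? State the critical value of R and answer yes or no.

The predator equation gives dC/dt > 0 only when R > 0.569/0.00202 = 282.
Without the predator, R → K = 230. Since 230 < 282, the predator cannot invade.

Threshold R = 282; K < 282, so no, the predator goes extinct.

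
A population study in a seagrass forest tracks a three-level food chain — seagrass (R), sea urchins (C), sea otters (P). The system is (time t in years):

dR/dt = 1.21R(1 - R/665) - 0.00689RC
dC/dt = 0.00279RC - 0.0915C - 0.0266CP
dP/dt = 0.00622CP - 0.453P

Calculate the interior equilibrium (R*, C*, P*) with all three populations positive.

R* ≈ 389, C* ≈ 72.8, P* ≈ 37.4

From dP/dt = 0: 0.00622C* = 0.453, so C* = 72.8.
From dR/dt = 0: 1.21(1 - R*/665) = 0.00689·72.8, giving R* = 665·(1 - 0.415) = 389.
From dC/dt = 0: 0.00279·389 - 0.0915 = 0.0266P*, so P* = 0.994/0.0266 = 37.4.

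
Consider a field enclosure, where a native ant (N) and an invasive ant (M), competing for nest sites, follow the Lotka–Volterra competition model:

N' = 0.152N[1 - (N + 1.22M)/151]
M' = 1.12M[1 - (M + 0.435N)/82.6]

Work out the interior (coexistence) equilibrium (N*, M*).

Setting both brackets to zero gives the nullclines N + 1.22M = 151 and 0.435N + M = 82.6.
Substituting M = 82.6 - 0.435N into the first: N(1 - 1.22·0.435) = 151 - 1.22·82.6.
So N* = 50.2/0.469 = 107, and then M* = 82.6 - 0.435·107 = 36.

N* ≈ 107, M* ≈ 36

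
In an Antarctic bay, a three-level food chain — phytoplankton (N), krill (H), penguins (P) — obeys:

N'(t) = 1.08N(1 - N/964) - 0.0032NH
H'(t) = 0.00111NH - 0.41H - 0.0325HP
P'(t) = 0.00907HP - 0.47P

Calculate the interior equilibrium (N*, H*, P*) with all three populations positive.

N* ≈ 816, H* ≈ 51.8, P* ≈ 15.3

From dP/dt = 0: 0.00907H* = 0.47, so H* = 51.8.
From dN/dt = 0: 1.08(1 - N*/964) = 0.0032·51.8, giving N* = 964·(1 - 0.154) = 816.
From dH/dt = 0: 0.00111·816 - 0.41 = 0.0325P*, so P* = 0.496/0.0325 = 15.3.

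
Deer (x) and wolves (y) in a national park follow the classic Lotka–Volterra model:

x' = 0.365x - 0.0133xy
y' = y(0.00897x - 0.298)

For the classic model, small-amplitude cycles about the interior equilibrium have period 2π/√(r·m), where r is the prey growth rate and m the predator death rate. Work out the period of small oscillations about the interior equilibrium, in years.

Here r = 0.365 and m = 0.298, so r·m = 0.109.
ω = √0.109 = 0.33 per year, hence T = 2π/ω ≈ 19.1 years.

T ≈ 19.1 years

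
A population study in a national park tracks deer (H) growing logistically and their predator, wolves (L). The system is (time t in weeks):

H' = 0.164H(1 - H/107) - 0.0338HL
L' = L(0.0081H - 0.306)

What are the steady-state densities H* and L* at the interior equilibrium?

From dL/dt = 0 with L > 0: 0.0081H* = 0.306, so H* = 37.8.
Substitute into dH/dt = 0: 0.164(1 - 37.8/107) = 0.0338L*.
The bracket is 0.647, giving L* = 0.106/0.0338 = 3.14.

H* ≈ 37.8, L* ≈ 3.14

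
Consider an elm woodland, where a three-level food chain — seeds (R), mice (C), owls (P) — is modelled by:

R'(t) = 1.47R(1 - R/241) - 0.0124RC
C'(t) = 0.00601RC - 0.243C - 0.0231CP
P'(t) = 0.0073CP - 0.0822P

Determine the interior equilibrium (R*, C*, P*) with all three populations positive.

R* ≈ 218, C* ≈ 11.3, P* ≈ 46.2

From dP/dt = 0: 0.0073C* = 0.0822, so C* = 11.3.
From dR/dt = 0: 1.47(1 - R*/241) = 0.0124·11.3, giving R* = 241·(1 - 0.095) = 218.
From dC/dt = 0: 0.00601·218 - 0.243 = 0.0231P*, so P* = 1.07/0.0231 = 46.2.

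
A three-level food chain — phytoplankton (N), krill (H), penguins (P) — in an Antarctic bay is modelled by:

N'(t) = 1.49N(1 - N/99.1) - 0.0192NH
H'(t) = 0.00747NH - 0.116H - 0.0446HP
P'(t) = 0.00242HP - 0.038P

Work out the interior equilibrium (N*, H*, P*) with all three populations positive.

N* ≈ 79, H* ≈ 15.7, P* ≈ 10.6

From dP/dt = 0: 0.00242H* = 0.038, so H* = 15.7.
From dN/dt = 0: 1.49(1 - N*/99.1) = 0.0192·15.7, giving N* = 99.1·(1 - 0.202) = 79.
From dH/dt = 0: 0.00747·79 - 0.116 = 0.0446P*, so P* = 0.474/0.0446 = 10.6.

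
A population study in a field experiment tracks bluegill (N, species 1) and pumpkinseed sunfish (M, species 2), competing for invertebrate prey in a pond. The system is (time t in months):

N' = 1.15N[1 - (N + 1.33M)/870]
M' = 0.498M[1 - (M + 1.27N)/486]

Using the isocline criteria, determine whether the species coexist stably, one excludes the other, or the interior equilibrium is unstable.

Compare the nullcline intercepts: K1/α12 = 870/1.33 = 654 > K2 = 486; K2/α21 = 486/1.27 = 383 < K1 = 870.
Since the inequalities point opposite ways, species 1 can invade but species 2 cannot.

species 1 excludes species 2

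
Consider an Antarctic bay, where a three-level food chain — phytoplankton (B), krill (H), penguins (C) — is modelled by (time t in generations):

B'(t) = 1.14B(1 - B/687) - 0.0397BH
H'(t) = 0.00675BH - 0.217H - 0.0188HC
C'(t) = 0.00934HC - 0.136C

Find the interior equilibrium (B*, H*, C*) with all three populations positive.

B* ≈ 339, H* ≈ 14.6, C* ≈ 110

From dC/dt = 0: 0.00934H* = 0.136, so H* = 14.6.
From dB/dt = 0: 1.14(1 - B*/687) = 0.0397·14.6, giving B* = 687·(1 - 0.507) = 339.
From dH/dt = 0: 0.00675·339 - 0.217 = 0.0188C*, so C* = 2.07/0.0188 = 110.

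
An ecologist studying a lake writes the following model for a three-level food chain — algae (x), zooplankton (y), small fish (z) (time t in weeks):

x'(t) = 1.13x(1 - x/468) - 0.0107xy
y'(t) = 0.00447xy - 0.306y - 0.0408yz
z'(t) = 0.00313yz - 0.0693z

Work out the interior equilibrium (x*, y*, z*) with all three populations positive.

From dz/dt = 0: 0.00313y* = 0.0693, so y* = 22.1.
From dx/dt = 0: 1.13(1 - x*/468) = 0.0107·22.1, giving x* = 468·(1 - 0.21) = 370.
From dy/dt = 0: 0.00447·370 - 0.306 = 0.0408z*, so z* = 1.35/0.0408 = 33.

x* ≈ 370, y* ≈ 22.1, z* ≈ 33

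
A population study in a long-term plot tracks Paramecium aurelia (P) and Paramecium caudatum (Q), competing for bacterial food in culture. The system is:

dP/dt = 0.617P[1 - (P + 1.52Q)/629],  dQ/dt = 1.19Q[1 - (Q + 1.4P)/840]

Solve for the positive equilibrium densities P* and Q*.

Setting both brackets to zero gives the nullclines P + 1.52Q = 629 and 1.4P + Q = 840.
Substituting Q = 840 - 1.4P into the first: P(1 - 1.52·1.4) = 629 - 1.52·840.
So P* = -648/-1.13 = 574, and then Q* = 840 - 1.4·574 = 36.

P* ≈ 574, Q* ≈ 36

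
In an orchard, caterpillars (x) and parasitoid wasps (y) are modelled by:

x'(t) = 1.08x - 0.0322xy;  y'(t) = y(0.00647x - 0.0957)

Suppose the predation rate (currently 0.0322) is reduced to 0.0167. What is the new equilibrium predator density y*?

y* ≈ 64.7

At the interior fixed point, setting dx/dt = 0 with x > 0 fixes y* = (prey growth rate)/(xy coefficient) — independent of the other coefficients.
With the change, y* = 1.08/0.0167 = 64.7; it rises from 33.5.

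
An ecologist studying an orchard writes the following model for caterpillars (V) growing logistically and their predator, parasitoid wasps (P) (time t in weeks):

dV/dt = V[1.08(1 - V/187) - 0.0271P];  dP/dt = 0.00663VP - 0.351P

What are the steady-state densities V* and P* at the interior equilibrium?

From dP/dt = 0 with P > 0: 0.00663V* = 0.351, so V* = 52.9.
Substitute into dV/dt = 0: 1.08(1 - 52.9/187) = 0.0271P*.
The bracket is 0.717, giving P* = 0.774/0.0271 = 28.6.

V* ≈ 52.9, P* ≈ 28.6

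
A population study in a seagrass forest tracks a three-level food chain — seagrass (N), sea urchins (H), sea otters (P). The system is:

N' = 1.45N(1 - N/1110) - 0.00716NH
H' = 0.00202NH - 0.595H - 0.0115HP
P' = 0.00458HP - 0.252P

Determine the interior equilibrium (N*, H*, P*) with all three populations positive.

N* ≈ 808, H* ≈ 55, P* ≈ 90.3

From dP/dt = 0: 0.00458H* = 0.252, so H* = 55.
From dN/dt = 0: 1.45(1 - N*/1110) = 0.00716·55, giving N* = 1110·(1 - 0.272) = 808.
From dH/dt = 0: 0.00202·808 - 0.595 = 0.0115P*, so P* = 1.04/0.0115 = 90.3.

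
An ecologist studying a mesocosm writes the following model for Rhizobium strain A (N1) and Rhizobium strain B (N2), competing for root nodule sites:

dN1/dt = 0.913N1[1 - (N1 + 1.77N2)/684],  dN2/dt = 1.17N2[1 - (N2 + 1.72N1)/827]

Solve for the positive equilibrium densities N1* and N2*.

N1* ≈ 381, N2* ≈ 171

Setting both brackets to zero gives the nullclines N1 + 1.77N2 = 684 and 1.72N1 + N2 = 827.
Substituting N2 = 827 - 1.72N1 into the first: N1(1 - 1.77·1.72) = 684 - 1.77·827.
So N1* = -780/-2.04 = 381, and then N2* = 827 - 1.72·381 = 171.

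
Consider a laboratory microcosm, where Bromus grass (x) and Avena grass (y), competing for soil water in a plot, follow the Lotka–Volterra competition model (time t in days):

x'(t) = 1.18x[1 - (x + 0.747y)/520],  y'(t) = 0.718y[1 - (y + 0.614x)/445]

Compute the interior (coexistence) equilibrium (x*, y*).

Setting both brackets to zero gives the nullclines x + 0.747y = 520 and 0.614x + y = 445.
Substituting y = 445 - 0.614x into the first: x(1 - 0.747·0.614) = 520 - 0.747·445.
So x* = 188/0.541 = 347, and then y* = 445 - 0.614·347 = 232.

x* ≈ 347, y* ≈ 232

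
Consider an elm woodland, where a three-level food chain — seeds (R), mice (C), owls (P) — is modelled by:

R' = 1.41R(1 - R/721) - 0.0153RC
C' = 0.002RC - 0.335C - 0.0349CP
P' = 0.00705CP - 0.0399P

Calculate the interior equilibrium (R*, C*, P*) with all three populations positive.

From dP/dt = 0: 0.00705C* = 0.0399, so C* = 5.66.
From dR/dt = 0: 1.41(1 - R*/721) = 0.0153·5.66, giving R* = 721·(1 - 0.0614) = 677.
From dC/dt = 0: 0.002·677 - 0.335 = 0.0349P*, so P* = 1.02/0.0349 = 29.2.

R* ≈ 677, C* ≈ 5.66, P* ≈ 29.2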